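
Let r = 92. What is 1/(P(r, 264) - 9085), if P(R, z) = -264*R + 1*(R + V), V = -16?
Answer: -1/33297 ≈ -3.0033e-5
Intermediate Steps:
P(R, z) = -16 - 263*R (P(R, z) = -264*R + 1*(R - 16) = -264*R + 1*(-16 + R) = -264*R + (-16 + R) = -16 - 263*R)
1/(P(r, 264) - 9085) = 1/((-16 - 263*92) - 9085) = 1/((-16 - 24196) - 9085) = 1/(-24212 - 9085) = 1/(-33297) = -1/33297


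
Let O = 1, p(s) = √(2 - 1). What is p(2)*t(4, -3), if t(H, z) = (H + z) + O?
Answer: 2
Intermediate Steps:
p(s) = 1 (p(s) = √1 = 1)
t(H, z) = 1 + H + z (t(H, z) = (H + z) + 1 = 1 + H + z)
p(2)*t(4, -3) = 1*(1 + 4 - 3) = 1*2 = 2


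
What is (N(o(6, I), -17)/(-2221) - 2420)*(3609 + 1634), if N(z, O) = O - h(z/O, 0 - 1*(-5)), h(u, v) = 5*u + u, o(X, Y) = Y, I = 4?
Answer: -479061692025/37757 ≈ -1.2688e+7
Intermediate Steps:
h(u, v) = 6*u
N(z, O) = O - 6*z/O
(N(o(6, I), -17)/(-2221) - 2420)*(3609 + 1634) = ((-17 - 6*4/(-17))/(-2221) - 2420)*(3609 + 1634) = ((-17 - 6*4*(-1/17))*(-1/2221) - 2420)*5243 = ((-17 + 24/17)*(-1/2221) - 2420)*5243 = (-265/17*(-1/2221) - 2420)*5243 = (265/37757 - 2420)*5243 = -91371675/37757*5243 = -479061692025/37757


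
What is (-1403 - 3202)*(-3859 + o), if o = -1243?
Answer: 23494710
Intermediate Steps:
(-1403 - 3202)*(-3859 + o) = (-1403 - 3202)*(-3859 - 1243) = -4605*(-5102) = 23494710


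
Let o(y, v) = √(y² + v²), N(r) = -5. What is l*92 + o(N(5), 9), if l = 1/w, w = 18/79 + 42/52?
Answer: 188968/2127 + √106 ≈ 99.138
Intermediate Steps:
w = 2127/2054 (w = 18*(1/79) + 42*(1/52) = 18/79 + 21/26 = 2127/2054 ≈ 1.0355)
l = 2054/2127 (l = 1/(2127/2054) = 2054/2127 ≈ 0.96568)
o(y, v) = √(v² + y²)
l*92 + o(N(5), 9) = (2054/2127)*92 + √(9² + (-5)²) = 188968/2127 + √(81 + 25) = 188968/2127 + √106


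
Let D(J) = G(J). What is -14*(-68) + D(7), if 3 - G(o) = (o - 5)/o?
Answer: 6683/7 ≈ 954.71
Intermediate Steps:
G(o) = 3 - (-5 + o)/o (G(o) = 3 - (o - 5)/o = 3 - (-5 + o)/o)
D(J) = 2 + 5/J
-14*(-68) + D(7) = -14*(-68) + (2 + 5/7) = 952 + (2 + 5*(1/7)) = 952 + (2 + 5/7) = 952 + 19/7 = 6683/7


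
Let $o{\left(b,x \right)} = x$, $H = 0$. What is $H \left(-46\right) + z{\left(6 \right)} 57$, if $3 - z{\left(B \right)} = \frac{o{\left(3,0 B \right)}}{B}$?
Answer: $171$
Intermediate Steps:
$z{\left(B \right)} = 3$ ($z{\left(B \right)} = 3 - \frac{0 B}{B} = 3 - \frac{0}{B} = 3 - 0 = 3 + 0 = 3$)
$H \left(-46\right) + z{\left(6 \right)} 57 = 0 \left(-46\right) + 3 \cdot 57 = 0 + 171 = 171$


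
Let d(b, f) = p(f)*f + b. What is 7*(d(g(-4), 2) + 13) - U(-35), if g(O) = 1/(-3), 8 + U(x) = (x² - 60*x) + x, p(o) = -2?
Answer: -9664/3 ≈ -3221.3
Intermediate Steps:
U(x) = -8 + x² - 59*x (U(x) = -8 + ((x² - 60*x) + x) = -8 + (x² - 59*x) = -8 + x² - 59*x)
g(O) = -⅓
d(b, f) = b - 2*f (d(b, f) = -2*f + b = b - 2*f)
7*(d(g(-4), 2) + 13) - U(-35) = 7*((-⅓ - 2*2) + 13) - (-8 + (-35)² - 59*(-35)) = 7*((-⅓ - 4) + 13) - (-8 + 1225 + 2065) = 7*(-13/3 + 13) - 1*3282 = 7*(26/3) - 3282 = 182/3 - 3282 = -9664/3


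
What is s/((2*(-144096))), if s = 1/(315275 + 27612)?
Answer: -1/98817290304 ≈ -1.0120e-11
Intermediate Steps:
s = 1/342887 ≈ 2.9164e-6
s/((2*(-144096))) = 1/(342887*((2*(-144096)))) = (1/342887)/(-288192) = (1/342887)*(-1/288192) = -1/98817290304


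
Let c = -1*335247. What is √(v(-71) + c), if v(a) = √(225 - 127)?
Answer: √(-335247 + 7*√2) ≈ 579.0*I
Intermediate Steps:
c = -335247
v(a) = 7*√2 (v(a) = √98 = 7*√2)
√(v(-71) + c) = √(7*√2 - 335247) = √(-335247 + 7*√2)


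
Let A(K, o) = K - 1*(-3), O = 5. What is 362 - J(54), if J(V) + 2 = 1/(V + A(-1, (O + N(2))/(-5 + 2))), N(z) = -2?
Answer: 20383/56 ≈ 363.98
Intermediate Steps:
A(K, o) = 3 + K (A(K, o) = K + 3 = 3 + K)
J(V) = -2 + 1/(2 + V) (J(V) = -2 + 1/(V + (3 - 1)) = -2 + 1/(V + 2) = -2 + 1/(2 + V))
362 - J(54) = 362 - (-3 - 2*54)/(2 + 54) = 362 - (-3 - 108)/56 = 362 - (-111)/56 = 362 - 1*(-111/56) = 362 + 111/56 = 20383/56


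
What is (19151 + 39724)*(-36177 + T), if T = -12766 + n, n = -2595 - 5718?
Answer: -3370947000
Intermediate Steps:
n = -8313
T = -21079 (T = -12766 - 8313 = -21079)
(19151 + 39724)*(-36177 + T) = (19151 + 39724)*(-36177 - 21079) = 58875*(-57256) = -3370947000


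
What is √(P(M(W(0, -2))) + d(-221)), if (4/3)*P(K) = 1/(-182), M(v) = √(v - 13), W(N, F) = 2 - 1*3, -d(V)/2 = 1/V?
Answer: √188734/6188 ≈ 0.070206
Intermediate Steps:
d(V) = -2/V
W(N, F) = -1 (W(N, F) = 2 - 3 = -1)
M(v) = √(-13 + v)
P(K) = -3/728 (P(K) = (¾)/(-182) = (¾)*(-1/182) = -3/728)
√(P(M(W(0, -2))) + d(-221)) = √(-3/728 - 2/(-221)) = √(-3/728 - 2*(-1/221)) = √(-3/728 + 2/221) = √(61/12376) = √188734/6188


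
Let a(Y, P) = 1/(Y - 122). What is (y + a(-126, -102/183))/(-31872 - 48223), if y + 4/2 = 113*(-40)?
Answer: 1121457/19863560 ≈ 0.056458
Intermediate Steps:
a(Y, P) = 1/(-122 + Y)
y = -4522 (y = -2 + 113*(-40) = -2 - 4520 = -4522)
(y + a(-126, -102/183))/(-31872 - 48223) = (-4522 + 1/(-122 - 126))/(-31872 - 48223) = (-4522 + 1/(-248))/(-80095) = (-4522 - 1/248)*(-1/80095) = -1121457/248*(-1/80095) = 1121457/19863560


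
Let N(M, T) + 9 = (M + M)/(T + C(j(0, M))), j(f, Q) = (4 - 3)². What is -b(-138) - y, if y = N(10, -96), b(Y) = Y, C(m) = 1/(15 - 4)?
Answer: 31061/211 ≈ 147.21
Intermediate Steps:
j(f, Q) = 1 (j(f, Q) = 1² = 1)
C(m) = 1/11
N(M, T) = -9 + 2*M/(1/11 + T) (N(M, T) = -9 + (M + M)/(T + 1/11) = -9 + (2*M)/(1/11 + T) = -9 + 2*M/(1/11 + T))
y = -1943/211 (y = (-9 - 99*(-96) + 22*10)/(1 + 11*(-96)) = (-9 + 9504 + 220)/(1 - 1056) = 9715/(-1055) = -1/1055*9715 = -1943/211 ≈ -9.2085)
-b(-138) - y = -1*(-138) - 1*(-1943/211) = 138 + 1943/211 = 31061/211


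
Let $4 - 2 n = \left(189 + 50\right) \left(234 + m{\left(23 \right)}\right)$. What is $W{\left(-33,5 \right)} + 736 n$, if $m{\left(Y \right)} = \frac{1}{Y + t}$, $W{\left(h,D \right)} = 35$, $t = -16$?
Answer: $- \frac{144142779}{7} \approx -2.0592 \cdot 10^{7}$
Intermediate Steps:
$m{\left(Y \right)} = \frac{1}{-16 + Y}$ ($m{\left(Y \right)} = \frac{1}{Y - 16} = \frac{1}{-16 + Y}$)
$n = - \frac{391693}{14}$ ($n = 2 - \frac{\left(189 + 50\right) \left(234 + \frac{1}{-16 + 23}\right)}{2} = 2 - \frac{239 \left(234 + \frac{1}{7}\right)}{2} = 2 - \frac{239 \cdot \frac{1639}{7}}{2} = 2 - \frac{391721}{14} = - \frac{391693}{14} \approx -27978.0$)
$W{\left(-33,5 \right)} + 736 n = 35 + 736 \left(- \frac{391693}{14}\right) = 35 - \frac{144143024}{7} = - \frac{144142779}{7}$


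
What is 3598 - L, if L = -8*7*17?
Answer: 4550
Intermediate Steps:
L = -952 (L = -56*17 = -952)
3598 - L = 3598 - 1*(-952) = 3598 + 952 = 4550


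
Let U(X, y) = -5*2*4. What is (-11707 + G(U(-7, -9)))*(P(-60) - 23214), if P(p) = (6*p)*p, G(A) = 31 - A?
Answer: 18780504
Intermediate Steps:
U(X, y) = -40 (U(X, y) = -10*4 = -40)
P(p) = 6*p²
(-11707 + G(U(-7, -9)))*(P(-60) - 23214) = (-11707 + (31 - 1*(-40)))*(6*(-60)² - 23214) = (-11707 + (31 + 40))*(6*3600 - 23214) = (-11707 + 71)*(21600 - 23214) = -11636*(-1614) = 18780504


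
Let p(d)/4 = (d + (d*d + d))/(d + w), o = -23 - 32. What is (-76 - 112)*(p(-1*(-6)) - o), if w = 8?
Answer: -90428/7 ≈ -12918.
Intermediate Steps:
o = -55
p(d) = 4*(d**2 + 2*d)/(8 + d) (p(d) = 4*((d + (d*d + d))/(d + 8)) = 4*((d + (d**2 + d))/(8 + d)) = 4*((d + (d + d**2))/(8 + d)) = 4*((d**2 + 2*d)/(8 + d)) = 4*(d**2 + 2*d)/(8 + d))
(-76 - 112)*(p(-1*(-6)) - o) = (-76 - 112)*(4*(-1*(-6))*(2 - 1*(-6))/(8 - 1*(-6)) - 1*(-55)) = -188*(4*6*(2 + 6)/(8 + 6) + 55) = -188*(4*6*8/14 + 55) = -188*(4*6*(1/14)*8 + 55) = -188*(96/7 + 55) = -188*481/7 = -90428/7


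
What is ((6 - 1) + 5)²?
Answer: 100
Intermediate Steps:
((6 - 1) + 5)² = (5 + 5)² = 10² = 100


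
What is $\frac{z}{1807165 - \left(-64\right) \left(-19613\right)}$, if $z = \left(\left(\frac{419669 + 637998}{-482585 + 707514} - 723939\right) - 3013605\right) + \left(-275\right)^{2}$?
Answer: $- \frac{823670721084}{124145737757} \approx -6.6347$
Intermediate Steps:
$z = - \frac{823670721084}{224929}$ ($z = \left(\left(\frac{1057667}{224929} - 723939\right) - 3013605\right) + 75625 = \left(- \frac{162833817664}{224929} - 3013605\right) + 75625 = - \frac{840680976709}{224929} + 75625 = - \frac{823670721084}{224929} \approx -3.6619 \cdot 10^{6}$)
$\frac{z}{1807165 - \left(-64\right) \left(-19613\right)} = - \frac{823670721084}{224929 \left(1807165 - \left(-64\right) \left(-19613\right)\right)} = - \frac{823670721084}{224929 \left(1807165 - 1255232\right)} = - \frac{823670721084}{224929 \cdot 551933} = \left(- \frac{823670721084}{224929}\right) \frac{1}{551933} = - \frac{823670721084}{124145737757}$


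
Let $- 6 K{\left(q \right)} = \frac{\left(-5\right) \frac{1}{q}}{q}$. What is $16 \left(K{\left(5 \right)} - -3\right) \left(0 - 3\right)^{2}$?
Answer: $\frac{2184}{5} \approx 436.8$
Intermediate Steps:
$K{\left(q \right)} = \frac{5}{6 q^{2}}$ ($K{\left(q \right)} = - \frac{- \frac{5}{q} \frac{1}{q}}{6} = - \frac{\left(-5\right) \frac{1}{q^{2}}}{6} = \frac{5}{6 q^{2}}$)
$16 \left(K{\left(5 \right)} - -3\right) \left(0 - 3\right)^{2} = 16 \left(\frac{5}{6 \cdot 25} - -3\right) \left(0 - 3\right)^{2} = 16 \left(\frac{5}{6} \cdot \frac{1}{25} + 3\right) \left(-3\right)^{2} = 16 \left(\frac{1}{30} + 3\right) 9 = 16 \cdot \frac{91}{30} \cdot 9 = \frac{728}{15} \cdot 9 = \frac{2184}{5}$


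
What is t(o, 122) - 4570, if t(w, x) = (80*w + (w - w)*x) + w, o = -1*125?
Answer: -14695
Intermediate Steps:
o = -125
t(w, x) = 81*w (t(w, x) = (80*w + 0*x) + w = (80*w + 0) + w = 80*w + w = 81*w)
t(o, 122) - 4570 = 81*(-125) - 4570 = -10125 - 4570 = -14695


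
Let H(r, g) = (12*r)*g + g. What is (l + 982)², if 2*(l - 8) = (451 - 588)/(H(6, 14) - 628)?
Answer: 608373480289/620944 ≈ 9.7976e+5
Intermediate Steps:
H(r, g) = g + 12*g*r (H(r, g) = 12*g*r + g = g + 12*g*r)
l = 6167/788 (l = 8 + ((451 - 588)/(14*(1 + 12*6) - 628))/2 = 8 + (-137/(14*(1 + 72) - 628))/2 = 8 + (-137/(14*73 - 628))/2 = 8 + (-137/(1022 - 628))/2 = 8 + (-137/394)/2 = 8 + (-137*1/394)/2 = 8 + (½)*(-137/394) = 8 - 137/788 = 6167/788 ≈ 7.8261)
(l + 982)² = (6167/788 + 982)² = (779983/788)² = 608373480289/620944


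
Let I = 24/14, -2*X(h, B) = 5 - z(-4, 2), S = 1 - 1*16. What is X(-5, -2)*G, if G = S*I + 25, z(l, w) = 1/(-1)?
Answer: 15/7 ≈ 2.1429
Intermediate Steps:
z(l, w) = -1
S = -15 (S = 1 - 16 = -15)
X(h, B) = -3 (X(h, B) = -(5 - 1*(-1))/2 = -(5 + 1)/2 = -½*6 = -3)
I = 12/7 (I = 24*(1/14) = 12/7 ≈ 1.7143)
G = -5/7 (G = -15*12/7 + 25 = -180/7 + 25 = -5/7 ≈ -0.71429)
X(-5, -2)*G = -3*(-5/7) = 15/7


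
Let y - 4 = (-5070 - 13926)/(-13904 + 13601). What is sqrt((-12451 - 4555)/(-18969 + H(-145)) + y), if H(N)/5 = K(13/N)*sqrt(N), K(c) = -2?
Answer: sqrt(1010)*sqrt((12949279 + 6736*I*sqrt(145))/(18969 + 10*I*sqrt(145)))/101 ≈ 8.2213 - 0.00034611*I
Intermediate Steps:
H(N) = -10*sqrt(N) (H(N) = 5*(-2*sqrt(N)) = -10*sqrt(N))
y = 6736/101 (y = 4 + (-5070 - 13926)/(-13904 + 13601) = 4 - 18996/(-303) = 4 - 18996*(-1/303) = 4 + 6332/101 = 6736/101 ≈ 66.693)
sqrt((-12451 - 4555)/(-18969 + H(-145)) + y) = sqrt((-12451 - 4555)/(-18969 - 10*I*sqrt(145)) + 6736/101) = sqrt(-17006/(-18969 - 10*I*sqrt(145)) + 6736/101) = sqrt(6736/101 - 17006/(-18969 - 10*I*sqrt(145)))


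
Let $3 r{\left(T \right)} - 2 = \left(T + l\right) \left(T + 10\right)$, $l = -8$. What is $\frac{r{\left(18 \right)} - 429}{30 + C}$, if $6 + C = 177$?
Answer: $- \frac{5}{3} \approx -1.6667$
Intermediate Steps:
$C = 171$ ($C = -6 + 177 = 171$)
$r{\left(T \right)} = \frac{2}{3} + \frac{\left(-8 + T\right) \left(10 + T\right)}{3}$ ($r{\left(T \right)} = \frac{2}{3} + \frac{\left(T - 8\right) \left(T + 10\right)}{3} = \frac{2}{3} + \frac{\left(-8 + T\right) \left(10 + T\right)}{3}$)
$\frac{r{\left(18 \right)} - 429}{30 + C} = \frac{\left(-26 + \frac{18^{2}}{3} + \frac{2}{3} \cdot 18\right) - 429}{30 + 171} = \frac{\left(-26 + \frac{1}{3} \cdot 324 + 12\right) - 429}{201} = \left(\left(-26 + 108 + 12\right) - 429\right) \frac{1}{201} = \left(94 - 429\right) \frac{1}{201} = \left(-335\right) \frac{1}{201} = - \frac{5}{3}$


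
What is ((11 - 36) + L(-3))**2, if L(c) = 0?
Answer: 625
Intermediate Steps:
((11 - 36) + L(-3))**2 = ((11 - 36) + 0)**2 = (-25 + 0)**2 = (-25)**2 = 625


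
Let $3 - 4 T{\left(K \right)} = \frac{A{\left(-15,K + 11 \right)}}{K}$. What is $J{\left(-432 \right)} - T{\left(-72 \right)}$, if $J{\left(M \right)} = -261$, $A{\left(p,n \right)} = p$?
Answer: $- \frac{25123}{96} \approx -261.7$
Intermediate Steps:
$T{\left(K \right)} = \frac{3}{4} + \frac{15}{4 K}$ ($T{\left(K \right)} = \frac{3}{4} - \frac{\left(-15\right) \frac{1}{K}}{4} = \frac{3}{4} + \frac{15}{4 K}$)
$J{\left(-432 \right)} - T{\left(-72 \right)} = -261 - \frac{3 \left(5 - 72\right)}{4 \left(-72\right)} = -261 - \frac{3}{4} \left(- \frac{1}{72}\right) \left(-67\right) = -261 - \frac{67}{96} = - \frac{25123}{96}$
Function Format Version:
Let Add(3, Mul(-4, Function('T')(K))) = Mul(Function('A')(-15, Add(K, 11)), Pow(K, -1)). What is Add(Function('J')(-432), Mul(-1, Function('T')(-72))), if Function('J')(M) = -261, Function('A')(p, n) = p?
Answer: Rational(-25123, 96) ≈ -261.70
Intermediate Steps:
Function('T')(K) = Add(Rational(3, 4), Mul(Rational(15, 4), Pow(K, -1))) (Function('T')(K) = Add(Rational(3, 4), Mul(Rational(-1, 4), Mul(-15, Pow(K, -1)))) = Add(Rational(3, 4), Mul(Rational(15, 4), Pow(K, -1))))
Add(Function('J')(-432), Mul(-1, Function('T')(-72))) = Add(-261, Mul(-1, Mul(Rational(3, 4), Pow(-72, -1), Add(5, -72)))) = Add(-261, Mul(-1, Mul(Rational(3, 4), Rational(-1, 72), -67))) = Add(-261, Mul(-1, Rational(67, 96))) = Add(-261, Rational(-67, 96)) = Rational(-25123, 96)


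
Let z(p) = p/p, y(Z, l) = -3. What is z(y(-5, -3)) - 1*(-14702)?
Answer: 14703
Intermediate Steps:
z(p) = 1
z(y(-5, -3)) - 1*(-14702) = 1 - 1*(-14702) = 1 + 14702 = 14703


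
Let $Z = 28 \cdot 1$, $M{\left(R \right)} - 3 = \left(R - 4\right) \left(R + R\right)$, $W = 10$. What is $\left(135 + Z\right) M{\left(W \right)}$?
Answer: $20049$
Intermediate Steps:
$M{\left(R \right)} = 3 + 2 R \left(-4 + R\right)$ ($M{\left(R \right)} = 3 + \left(R - 4\right) \left(R + R\right) = 3 + \left(-4 + R\right) 2 R = 3 + 2 R \left(-4 + R\right)$)
$Z = 28$
$\left(135 + Z\right) M{\left(W \right)} = \left(135 + 28\right) \left(3 - 80 + 2 \cdot 10^{2}\right) = 163 \left(3 - 80 + 2 \cdot 100\right) = 163 \left(3 - 80 + 200\right) = 163 \cdot 123 = 20049$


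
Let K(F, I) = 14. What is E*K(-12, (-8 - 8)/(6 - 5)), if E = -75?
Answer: -1050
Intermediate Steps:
E*K(-12, (-8 - 8)/(6 - 5)) = -75*14 = -1050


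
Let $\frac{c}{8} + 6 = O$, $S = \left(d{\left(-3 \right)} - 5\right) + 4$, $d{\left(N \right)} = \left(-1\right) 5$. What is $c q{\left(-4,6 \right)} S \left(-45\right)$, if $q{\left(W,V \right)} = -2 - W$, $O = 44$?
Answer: $164160$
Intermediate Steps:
$d{\left(N \right)} = -5$
$S = -6$ ($S = \left(-5 - 5\right) + 4 = -10 + 4 = -6$)
$c = 304$ ($c = -48 + 8 \cdot 44 = -48 + 352 = 304$)
$c q{\left(-4,6 \right)} S \left(-45\right) = 304 \left(-2 - -4\right) \left(-6\right) \left(-45\right) = 304 \left(-2 + 4\right) \left(-6\right) \left(-45\right) = 304 \cdot 2 \left(-6\right) \left(-45\right) = 304 \left(-12\right) \left(-45\right) = \left(-3648\right) \left(-45\right) = 164160$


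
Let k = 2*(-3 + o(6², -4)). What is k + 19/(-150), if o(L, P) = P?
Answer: -2119/150 ≈ -14.127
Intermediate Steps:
k = -14 (k = 2*(-3 - 4) = 2*(-7) = -14)
k + 19/(-150) = -14 + 19/(-150) = -14 - 1/150*19 = -14 - 19/150 = -2119/150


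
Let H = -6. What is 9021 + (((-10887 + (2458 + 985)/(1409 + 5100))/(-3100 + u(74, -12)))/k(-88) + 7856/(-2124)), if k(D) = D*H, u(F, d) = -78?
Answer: 2179025240617013/241649202564 ≈ 9017.3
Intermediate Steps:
k(D) = -6*D (k(D) = D*(-6) = -6*D)
9021 + (((-10887 + (2458 + 985)/(1409 + 5100))/(-3100 + u(74, -12)))/k(-88) + 7856/(-2124)) = 9021 + (((-10887 + (2458 + 985)/(1409 + 5100))/(-3100 - 78))/((-6*(-88))) + 7856/(-2124)) = 9021 + (((-10887 + 3443/6509)/(-3178))/528 + 7856*(-1/2124)) = 9021 + (((-10887 + 3443*(1/6509))*(-1/3178))*(1/528) - 1964/531) = 9021 + (((-10887 + 3443/6509)*(-1/3178))*(1/528) - 1964/531) = 9021 + (-70860040/6509*(-1/3178)*(1/528) - 1964/531) = 9021 + ((35430020/10342801)*(1/528) - 1964/531) = 9021 + (8857505/1365249732 - 1964/531) = 9021 - 892215712831/241649202564 = 2179025240617013/241649202564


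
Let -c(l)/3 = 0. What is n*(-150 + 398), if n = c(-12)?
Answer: 0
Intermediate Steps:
c(l) = 0 (c(l) = -3*0 = 0)
n = 0
n*(-150 + 398) = 0*(-150 + 398) = 0*248 = 0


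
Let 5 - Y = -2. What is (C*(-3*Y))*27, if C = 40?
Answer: -22680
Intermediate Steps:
Y = 7 (Y = 5 - 1*(-2) = 5 + 2 = 7)
(C*(-3*Y))*27 = (40*(-3*7))*27 = (40*(-21))*27 = -840*27 = -22680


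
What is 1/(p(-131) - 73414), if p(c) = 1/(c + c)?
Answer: -262/19234469 ≈ -1.3621e-5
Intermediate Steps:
p(c) = 1/(2*c)
1/(p(-131) - 73414) = 1/((1/2)/(-131) - 73414) = 1/((1/2)*(-1/131) - 73414) = 1/(-1/262 - 73414) = 1/(-19234469/262) = -262/19234469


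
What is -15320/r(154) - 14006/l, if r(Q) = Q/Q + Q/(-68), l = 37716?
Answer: 9822453911/810894 ≈ 12113.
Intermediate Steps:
r(Q) = 1 - Q/68 (r(Q) = 1 + Q*(-1/68) = 1 - Q/68)
-15320/r(154) - 14006/l = -15320/(1 - 1/68*154) - 14006/37716 = -15320/(1 - 77/34) - 14006*1/37716 = -15320/(-43/34) - 7003/18858 = -15320*(-34/43) - 7003/18858 = 520880/43 - 7003/18858 = 9822453911/810894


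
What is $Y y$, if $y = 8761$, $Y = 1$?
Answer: $8761$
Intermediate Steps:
$Y y = 1 \cdot 8761 = 8761$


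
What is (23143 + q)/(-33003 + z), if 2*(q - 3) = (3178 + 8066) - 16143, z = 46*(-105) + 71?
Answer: -41393/75524 ≈ -0.54808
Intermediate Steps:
z = -4759 (z = -4830 + 71 = -4759)
q = -4893/2 (q = 3 + ((3178 + 8066) - 16143)/2 = 3 + (11244 - 16143)/2 = 3 + (1/2)*(-4899) = 3 - 4899/2 = -4893/2 ≈ -2446.5)
(23143 + q)/(-33003 + z) = (23143 - 4893/2)/(-33003 - 4759) = (41393/2)/(-37762) = (41393/2)*(-1/37762) = -41393/75524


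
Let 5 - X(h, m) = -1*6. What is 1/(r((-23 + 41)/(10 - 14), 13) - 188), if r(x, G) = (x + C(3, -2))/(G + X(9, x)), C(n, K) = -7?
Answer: -48/9047 ≈ -0.0053056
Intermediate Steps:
X(h, m) = 11 (X(h, m) = 5 - (-1)*6 = 5 - 1*(-6) = 5 + 6 = 11)
r(x, G) = (-7 + x)/(11 + G) (r(x, G) = (x - 7)/(G + 11) = (-7 + x)/(11 + G))
1/(r((-23 + 41)/(10 - 14), 13) - 188) = 1/((-7 + (-23 + 41)/(10 - 14))/(11 + 13) - 188) = 1/((-7 + 18/(-4))/24 - 188) = 1/((-7 + 18*(-¼))/24 - 188) = 1/((-7 - 9/2)/24 - 188) = 1/((1/24)*(-23/2) - 188) = 1/(-23/48 - 188) = 1/(-9047/48) = -48/9047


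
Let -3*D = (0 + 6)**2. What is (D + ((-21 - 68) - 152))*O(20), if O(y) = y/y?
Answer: -253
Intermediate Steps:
O(y) = 1
D = -12 (D = -(0 + 6)**2/3 = -1/3*6**2 = -1/3*36 = -12)
(D + ((-21 - 68) - 152))*O(20) = (-12 + ((-21 - 68) - 152))*1 = (-12 + (-89 - 152))*1 = (-12 - 241)*1 = -253*1 = -253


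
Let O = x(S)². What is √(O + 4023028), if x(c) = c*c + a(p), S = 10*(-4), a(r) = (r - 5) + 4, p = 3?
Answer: 2*√1647358 ≈ 2567.0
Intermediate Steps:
a(r) = -1 + r (a(r) = (-5 + r) + 4 = -1 + r)
S = -40
x(c) = 2 + c² (x(c) = c*c + (-1 + 3) = c² + 2 = 2 + c²)
O = 2566404 (O = (2 + (-40)²)² = (2 + 1600)² = 1602² = 2566404)
√(O + 4023028) = √(2566404 + 4023028) = √6589432 = 2*√1647358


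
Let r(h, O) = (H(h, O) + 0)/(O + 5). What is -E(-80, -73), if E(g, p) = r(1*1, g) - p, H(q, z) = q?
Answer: -5474/75 ≈ -72.987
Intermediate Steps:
r(h, O) = h/(5 + O) (r(h, O) = (h + 0)/(O + 5) = h/(5 + O))
E(g, p) = 1/(5 + g) - p (E(g, p) = (1*1)/(5 + g) - p = 1/(5 + g) - p)
-E(-80, -73) = -(1 - 1*(-73)*(5 - 80))/(5 - 80) = -(1 - 1*(-73)*(-75))/(-75) = -(-1)*(1 - 5475)/75 = -(-1)*(-5474)/75 = -1*5474/75 = -5474/75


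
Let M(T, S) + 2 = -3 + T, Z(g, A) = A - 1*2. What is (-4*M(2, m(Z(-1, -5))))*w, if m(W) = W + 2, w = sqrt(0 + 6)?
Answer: 12*sqrt(6) ≈ 29.394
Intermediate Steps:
Z(g, A) = -2 + A (Z(g, A) = A - 2 = -2 + A)
w = sqrt(6) ≈ 2.4495
m(W) = 2 + W
M(T, S) = -5 + T (M(T, S) = -2 + (-3 + T) = -5 + T)
(-4*M(2, m(Z(-1, -5))))*w = (-4*(-5 + 2))*sqrt(6) = (-4*(-3))*sqrt(6) = 12*sqrt(6)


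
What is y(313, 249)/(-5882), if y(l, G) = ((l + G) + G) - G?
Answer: -281/2941 ≈ -0.095546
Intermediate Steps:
y(l, G) = G + l (y(l, G) = ((G + l) + G) - G = (l + 2*G) - G = G + l)
y(313, 249)/(-5882) = (249 + 313)/(-5882) = 562*(-1/5882) = -281/2941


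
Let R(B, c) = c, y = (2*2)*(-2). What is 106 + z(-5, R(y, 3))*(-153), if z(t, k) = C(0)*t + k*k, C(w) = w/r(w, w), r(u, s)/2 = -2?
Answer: -1271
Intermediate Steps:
r(u, s) = -4 (r(u, s) = 2*(-2) = -4)
y = -8 (y = 4*(-2) = -8)
C(w) = -w/4 (C(w) = w/(-4) = w*(-1/4) = -w/4)
z(t, k) = k**2 (z(t, k) = (-1/4*0)*t + k*k = 0*t + k**2 = 0 + k**2 = k**2)
106 + z(-5, R(y, 3))*(-153) = 106 + 3**2*(-153) = 106 + 9*(-153) = 106 - 1377 = -1271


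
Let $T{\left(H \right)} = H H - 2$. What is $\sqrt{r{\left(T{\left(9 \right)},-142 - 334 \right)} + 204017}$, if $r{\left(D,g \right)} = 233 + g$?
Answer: $\sqrt{203774} \approx 451.41$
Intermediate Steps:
$T{\left(H \right)} = -2 + H^{2}$ ($T{\left(H \right)} = H^{2} - 2 = -2 + H^{2}$)
$\sqrt{r{\left(T{\left(9 \right)},-142 - 334 \right)} + 204017} = \sqrt{\left(233 - 476\right) + 204017} = \sqrt{-243 + 204017} = \sqrt{203774}$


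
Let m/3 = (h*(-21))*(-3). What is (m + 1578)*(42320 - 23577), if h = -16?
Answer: -27102378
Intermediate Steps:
m = -3024 (m = 3*(-16*(-21)*(-3)) = 3*(336*(-3)) = 3*(-1008) = -3024)
(m + 1578)*(42320 - 23577) = (-3024 + 1578)*(42320 - 23577) = -1446*18743 = -27102378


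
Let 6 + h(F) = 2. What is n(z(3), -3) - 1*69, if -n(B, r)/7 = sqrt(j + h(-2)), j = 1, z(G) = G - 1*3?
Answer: -69 - 7*I*sqrt(3) ≈ -69.0 - 12.124*I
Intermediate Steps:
z(G) = -3 + G (z(G) = G - 3 = -3 + G)
h(F) = -4 (h(F) = -6 + 2 = -4)
n(B, r) = -7*I*sqrt(3) (n(B, r) = -7*sqrt(1 - 4) = -7*I*sqrt(3))
n(z(3), -3) - 1*69 = -7*I*sqrt(3) - 1*69 = -7*I*sqrt(3) - 69 = -69 - 7*I*sqrt(3)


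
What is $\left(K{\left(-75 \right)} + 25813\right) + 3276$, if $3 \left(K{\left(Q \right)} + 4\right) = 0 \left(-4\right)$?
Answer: $29085$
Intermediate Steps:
$K{\left(Q \right)} = -4$ ($K{\left(Q \right)} = -4 + \frac{0 \left(-4\right)}{3} = -4 + \frac{1}{3} \cdot 0 = -4 + 0 = -4$)
$\left(K{\left(-75 \right)} + 25813\right) + 3276 = \left(-4 + 25813\right) + 3276 = 25809 + 3276 = 29085$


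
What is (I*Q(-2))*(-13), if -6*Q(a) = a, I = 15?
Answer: -65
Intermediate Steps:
Q(a) = -a/6
(I*Q(-2))*(-13) = (15*(-1/6*(-2)))*(-13) = (15*(1/3))*(-13) = 5*(-13) = -65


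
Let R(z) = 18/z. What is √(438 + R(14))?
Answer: 5*√861/7 ≈ 20.959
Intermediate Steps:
√(438 + R(14)) = √(438 + 18/14) = √(438 + 18*(1/14)) = √(438 + 9/7) = √(3075/7) = 5*√861/7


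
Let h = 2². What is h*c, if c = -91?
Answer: -364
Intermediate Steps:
h = 4
h*c = 4*(-91) = -364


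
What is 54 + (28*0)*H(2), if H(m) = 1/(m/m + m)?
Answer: 54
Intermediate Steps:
H(m) = 1/(1 + m)
54 + (28*0)*H(2) = 54 + (28*0)/(1 + 2) = 54 + 0/3 = 54 + 0*(1/3) = 54 + 0 = 54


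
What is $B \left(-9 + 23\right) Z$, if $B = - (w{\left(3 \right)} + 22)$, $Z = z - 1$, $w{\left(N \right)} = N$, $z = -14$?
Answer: $5250$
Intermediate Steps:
$Z = -15$ ($Z = -14 - 1 = -15$)
$B = -25$ ($B = - (3 + 22) = \left(-1\right) 25 = -25$)
$B \left(-9 + 23\right) Z = - 25 \left(-9 + 23\right) \left(-15\right) = \left(-25\right) 14 \left(-15\right) = \left(-350\right) \left(-15\right) = 5250$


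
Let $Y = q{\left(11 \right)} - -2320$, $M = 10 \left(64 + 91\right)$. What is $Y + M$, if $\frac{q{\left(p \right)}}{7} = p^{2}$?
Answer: $4717$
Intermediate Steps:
$M = 1550$ ($M = 10 \cdot 155 = 1550$)
$q{\left(p \right)} = 7 p^{2}$
$Y = 3167$ ($Y = 7 \cdot 11^{2} - -2320 = 7 \cdot 121 + 2320 = 847 + 2320 = 3167$)
$Y + M = 3167 + 1550 = 4717$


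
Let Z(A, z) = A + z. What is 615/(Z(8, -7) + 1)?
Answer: 615/2 ≈ 307.50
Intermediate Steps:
615/(Z(8, -7) + 1) = 615/((8 - 7) + 1) = 615/(1 + 1) = 615/2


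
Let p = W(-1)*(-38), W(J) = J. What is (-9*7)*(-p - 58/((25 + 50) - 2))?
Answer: 178416/73 ≈ 2444.1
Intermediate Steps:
p = 38 (p = -1*(-38) = 38)
(-9*7)*(-p - 58/((25 + 50) - 2)) = (-9*7)*(-1*38 - 58/((25 + 50) - 2)) = -63*(-38 - 58/(75 - 2)) = -63*(-38 - 58/73) = -63*(-2832/73) = 178416/73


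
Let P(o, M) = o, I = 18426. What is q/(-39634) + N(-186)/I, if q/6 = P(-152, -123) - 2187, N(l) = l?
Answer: 20934880/60858007 ≈ 0.34400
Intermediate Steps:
q = -14034 (q = 6*(-152 - 2187) = 6*(-2339) = -14034)
q/(-39634) + N(-186)/I = -14034/(-39634) - 186/18426 = -14034*(-1/39634) - 186*1/18426 = 7017/19817 - 31/3071 = 20934880/60858007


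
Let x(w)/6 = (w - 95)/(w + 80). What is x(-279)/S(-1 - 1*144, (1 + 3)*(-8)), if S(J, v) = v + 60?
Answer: 561/1393 ≈ 0.40273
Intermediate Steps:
S(J, v) = 60 + v
x(w) = 6*(-95 + w)/(80 + w) (x(w) = 6*((w - 95)/(w + 80)) = 6*((-95 + w)/(80 + w)) = 6*(-95 + w)/(80 + w))
x(-279)/S(-1 - 1*144, (1 + 3)*(-8)) = (6*(-95 - 279)/(80 - 279))/(60 + (1 + 3)*(-8)) = (6*(-374)/(-199))/(60 + 4*(-8)) = (6*(-1/199)*(-374))/(60 - 32) = (2244/199)/28 = (2244/199)*(1/28) = 561/1393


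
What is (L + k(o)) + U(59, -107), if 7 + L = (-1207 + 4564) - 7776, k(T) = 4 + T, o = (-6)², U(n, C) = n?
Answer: -4327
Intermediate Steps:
o = 36
L = -4426 (L = -7 + ((-1207 + 4564) - 7776) = -7 + (3357 - 7776) = -7 - 4419 = -4426)
(L + k(o)) + U(59, -107) = (-4426 + (4 + 36)) + 59 = (-4426 + 40) + 59 = -4386 + 59 = -4327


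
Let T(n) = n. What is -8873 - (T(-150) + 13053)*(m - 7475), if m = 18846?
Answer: -146728886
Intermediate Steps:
-8873 - (T(-150) + 13053)*(m - 7475) = -8873 - (-150 + 13053)*(18846 - 7475) = -8873 - 12903*11371 = -8873 - 1*146720013 = -8873 - 146720013 = -146728886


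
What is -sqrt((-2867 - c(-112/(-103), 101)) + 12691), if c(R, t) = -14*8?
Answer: -12*sqrt(69) ≈ -99.679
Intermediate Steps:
c(R, t) = -112
-sqrt((-2867 - c(-112/(-103), 101)) + 12691) = -sqrt((-2867 - 1*(-112)) + 12691) = -sqrt((-2867 + 112) + 12691) = -sqrt(-2755 + 12691) = -sqrt(9936) = -12*sqrt(69)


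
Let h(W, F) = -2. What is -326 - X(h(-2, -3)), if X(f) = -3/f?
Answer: -655/2 ≈ -327.50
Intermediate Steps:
-326 - X(h(-2, -3)) = -326 - (-3)/(-2) = -326 - (-3)*(-1)/2 = -326 - 1*3/2 = -326 - 3/2 = -655/2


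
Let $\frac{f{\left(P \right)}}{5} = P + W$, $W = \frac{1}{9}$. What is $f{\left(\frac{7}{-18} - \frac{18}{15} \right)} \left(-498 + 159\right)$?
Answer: $\frac{15029}{6} \approx 2504.8$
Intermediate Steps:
$W = \frac{1}{9} \approx 0.11111$
$f{\left(P \right)} = \frac{5}{9} + 5 P$ ($f{\left(P \right)} = 5 \left(P + \frac{1}{9}\right) = 5 \left(\frac{1}{9} + P\right) = \frac{5}{9} + 5 P$)
$f{\left(\frac{7}{-18} - \frac{18}{15} \right)} \left(-498 + 159\right) = \left(\frac{5}{9} + 5 \left(\frac{7}{-18} - \frac{18}{15}\right)\right) \left(-498 + 159\right) = \left(\frac{5}{9} + 5 \left(7 \left(- \frac{1}{18}\right) - \frac{6}{5}\right)\right) \left(-339\right) = \left(\frac{5}{9} + 5 \left(- \frac{7}{18} - \frac{6}{5}\right)\right) \left(-339\right) = \left(\frac{5}{9} + 5 \left(- \frac{143}{90}\right)\right) \left(-339\right) = \left(\frac{5}{9} - \frac{143}{18}\right) \left(-339\right) = \left(- \frac{133}{18}\right) \left(-339\right) = \frac{15029}{6}$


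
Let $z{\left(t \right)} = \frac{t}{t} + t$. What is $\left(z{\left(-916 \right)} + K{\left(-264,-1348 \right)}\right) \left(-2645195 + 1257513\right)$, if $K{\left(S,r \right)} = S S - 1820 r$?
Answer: $-3499929667162$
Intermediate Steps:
$z{\left(t \right)} = 1 + t$
$K{\left(S,r \right)} = S^{2} - 1820 r$
$\left(z{\left(-916 \right)} + K{\left(-264,-1348 \right)}\right) \left(-2645195 + 1257513\right) = \left(\left(1 - 916\right) + \left(\left(-264\right)^{2} - -2453360\right)\right) \left(-2645195 + 1257513\right) = \left(-915 + \left(69696 + 2453360\right)\right) \left(-1387682\right) = \left(-915 + 2523056\right) \left(-1387682\right) = 2522141 \left(-1387682\right) = -3499929667162$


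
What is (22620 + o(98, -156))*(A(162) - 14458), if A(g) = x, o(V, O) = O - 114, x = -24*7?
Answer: -326891100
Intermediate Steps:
x = -168
o(V, O) = -114 + O
A(g) = -168
(22620 + o(98, -156))*(A(162) - 14458) = (22620 + (-114 - 156))*(-168 - 14458) = (22620 - 270)*(-14626) = 22350*(-14626) = -326891100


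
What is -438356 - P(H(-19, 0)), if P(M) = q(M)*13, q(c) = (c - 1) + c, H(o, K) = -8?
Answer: -438135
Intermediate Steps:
q(c) = -1 + 2*c (q(c) = (-1 + c) + c = -1 + 2*c)
P(M) = -13 + 26*M (P(M) = (-1 + 2*M)*13 = -13 + 26*M)
-438356 - P(H(-19, 0)) = -438356 - (-13 + 26*(-8)) = -438356 - (-13 - 208) = -438356 - 1*(-221) = -438356 + 221 = -438135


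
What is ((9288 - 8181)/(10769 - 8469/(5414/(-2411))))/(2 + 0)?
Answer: 2996649/78722125 ≈ 0.038066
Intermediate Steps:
((9288 - 8181)/(10769 - 8469/(5414/(-2411))))/(2 + 0) = (1107/(10769 - 8469/(5414*(-1/2411))))/2 = (1107/(10769 - 8469/(-5414/2411)))*(1/2) = (1107/(10769 - 8469*(-2411/5414)))*(1/2) = (1107/(10769 + 20418759/5414))*(1/2) = (1107/(78722125/5414))*(1/2) = (1107*(5414/78722125))*(1/2) = (5993298/78722125)*(1/2) = 2996649/78722125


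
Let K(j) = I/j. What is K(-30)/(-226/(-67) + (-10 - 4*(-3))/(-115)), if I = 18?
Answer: -4623/25856 ≈ -0.17880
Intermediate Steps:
K(j) = 18/j
K(-30)/(-226/(-67) + (-10 - 4*(-3))/(-115)) = (18/(-30))/(-226/(-67) + (-10 - 4*(-3))/(-115)) = (18*(-1/30))/(-226*(-1/67) + (-10 + 12)*(-1/115)) = -3/(5*(226/67 + 2*(-1/115))) = -3/(5*(226/67 - 2/115)) = -3/(5*25856/7705) = -⅗*7705/25856 = -4623/25856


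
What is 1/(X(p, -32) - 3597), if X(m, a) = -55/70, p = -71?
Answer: -14/50369 ≈ -0.00027795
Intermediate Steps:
X(m, a) = -11/14 (X(m, a) = -55*1/70 = -11/14)
1/(X(p, -32) - 3597) = 1/(-11/14 - 3597) = 1/(-50369/14) = -14/50369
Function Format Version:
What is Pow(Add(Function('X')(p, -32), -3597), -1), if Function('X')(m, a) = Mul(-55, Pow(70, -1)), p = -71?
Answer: Rational(-14, 50369) ≈ -0.00027795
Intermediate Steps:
Function('X')(m, a) = Rational(-11, 14) (Function('X')(m, a) = Mul(-55, Rational(1, 70)) = Rational(-11, 14))
Pow(Add(Function('X')(p, -32), -3597), -1) = Pow(Add(Rational(-11, 14), -3597), -1) = Pow(Rational(-50369, 14), -1) = Rational(-14, 50369)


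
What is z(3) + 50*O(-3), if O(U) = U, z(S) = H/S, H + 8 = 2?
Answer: -152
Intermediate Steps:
H = -6 (H = -8 + 2 = -6)
z(S) = -6/S
z(3) + 50*O(-3) = -6/3 + 50*(-3) = -6*⅓ - 150 = -2 - 150 = -152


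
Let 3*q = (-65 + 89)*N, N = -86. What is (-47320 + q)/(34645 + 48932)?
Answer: -48008/83577 ≈ -0.57442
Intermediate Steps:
q = -688 (q = ((-65 + 89)*(-86))/3 = (24*(-86))/3 = (1/3)*(-2064) = -688)
(-47320 + q)/(34645 + 48932) = (-47320 - 688)/(34645 + 48932) = -48008/83577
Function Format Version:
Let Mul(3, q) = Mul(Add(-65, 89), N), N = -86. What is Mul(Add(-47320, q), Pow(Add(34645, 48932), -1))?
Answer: Rational(-48008, 83577) ≈ -0.57442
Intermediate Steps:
q = -688 (q = Mul(Rational(1, 3), Mul(Add(-65, 89), -86)) = Mul(Rational(1, 3), Mul(24, -86)) = Mul(Rational(1, 3), -2064) = -688)
Mul(Add(-47320, q), Pow(Add(34645, 48932), -1)) = Mul(Add(-47320, -688), Pow(Add(34645, 48932), -1)) = Mul(-48008, Pow(83577, -1)) = Mul(-48008, Rational(1, 83577)) = Rational(-48008, 83577)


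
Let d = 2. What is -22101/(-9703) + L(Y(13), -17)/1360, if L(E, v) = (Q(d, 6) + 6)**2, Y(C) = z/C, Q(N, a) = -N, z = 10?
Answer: 1888288/824755 ≈ 2.2895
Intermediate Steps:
Y(C) = 10/C
L(E, v) = 16 (L(E, v) = (-1*2 + 6)**2 = (-2 + 6)**2 = 4**2 = 16)
-22101/(-9703) + L(Y(13), -17)/1360 = -22101/(-9703) + 16/1360 = -22101*(-1/9703) + 16*(1/1360) = 22101/9703 + 1/85 = 1888288/824755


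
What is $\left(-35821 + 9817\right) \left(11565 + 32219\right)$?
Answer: $-1138559136$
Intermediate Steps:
$\left(-35821 + 9817\right) \left(11565 + 32219\right) = \left(-26004\right) 43784 = -1138559136$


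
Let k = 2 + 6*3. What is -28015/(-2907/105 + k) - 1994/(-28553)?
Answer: 27997466711/7680757 ≈ 3645.1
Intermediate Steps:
k = 20 (k = 2 + 18 = 20)
-28015/(-2907/105 + k) - 1994/(-28553) = -28015/(-2907/105 + 20) - 1994/(-28553) = -28015/(-2907/105 + 20) - 1994*(-1/28553) = -28015/(-57*17/35 + 20) + 1994/28553 = -28015/(-969/35 + 20) + 1994/28553 = -28015/(-269/35) + 1994/28553 = -28015*(-35/269) + 1994/28553 = 980525/269 + 1994/28553 = 27997466711/7680757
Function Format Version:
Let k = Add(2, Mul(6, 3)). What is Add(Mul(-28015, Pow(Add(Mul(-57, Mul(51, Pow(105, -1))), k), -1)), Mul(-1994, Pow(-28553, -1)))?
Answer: Rational(27997466711, 7680757) ≈ 3645.1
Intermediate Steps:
k = 20 (k = Add(2, 18) = 20)
Add(Mul(-28015, Pow(Add(Mul(-57, Mul(51, Pow(105, -1))), k), -1)), Mul(-1994, Pow(-28553, -1))) = Add(Mul(-28015, Pow(Add(Mul(-57, Mul(51, Pow(105, -1))), 20), -1)), Mul(-1994, Pow(-28553, -1))) = Add(Mul(-28015, Pow(Add(Mul(-57, Mul(51, Rational(1, 105))), 20), -1)), Mul(-1994, Rational(-1, 28553))) = Add(Mul(-28015, Pow(Add(Mul(-57, Rational(17, 35)), 20), -1)), Rational(1994, 28553)) = Add(Mul(-28015, Pow(Add(Rational(-969, 35), 20), -1)), Rational(1994, 28553)) = Add(Mul(-28015, Pow(Rational(-269, 35), -1)), Rational(1994, 28553)) = Add(Mul(-28015, Rational(-35, 269)), Rational(1994, 28553)) = Add(Rational(980525, 269), Rational(1994, 28553)) = Rational(27997466711, 7680757)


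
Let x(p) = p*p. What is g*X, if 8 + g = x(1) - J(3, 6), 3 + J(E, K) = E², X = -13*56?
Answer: 9464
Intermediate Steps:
X = -728
x(p) = p²
J(E, K) = -3 + E²
g = -13 (g = -8 + (1² - (-3 + 3²)) = -8 + (1 - (-3 + 9)) = -8 + (1 - 1*6) = -8 + (1 - 6) = -8 - 5 = -13)
g*X = -13*(-728) = 9464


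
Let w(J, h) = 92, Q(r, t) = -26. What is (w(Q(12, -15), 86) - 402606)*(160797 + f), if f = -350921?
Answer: 76527571736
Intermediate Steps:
(w(Q(12, -15), 86) - 402606)*(160797 + f) = (92 - 402606)*(160797 - 350921) = -402514*(-190124) = 76527571736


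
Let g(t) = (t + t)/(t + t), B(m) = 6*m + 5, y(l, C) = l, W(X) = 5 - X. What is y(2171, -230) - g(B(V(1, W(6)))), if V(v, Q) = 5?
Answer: 2170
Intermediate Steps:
B(m) = 5 + 6*m
g(t) = 1 (g(t) = (2*t)/((2*t)) = (2*t)*(1/(2*t)) = 1)
y(2171, -230) - g(B(V(1, W(6)))) = 2171 - 1*1 = 2171 - 1 = 2170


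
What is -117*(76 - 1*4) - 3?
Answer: -8427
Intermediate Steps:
-117*(76 - 1*4) - 3 = -117*(76 - 4) - 3 = -117*72 - 3 = -8424 - 3 = -8427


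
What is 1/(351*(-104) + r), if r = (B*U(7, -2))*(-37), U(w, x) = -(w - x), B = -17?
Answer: -1/42165 ≈ -2.3716e-5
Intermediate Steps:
U(w, x) = x - w
r = -5661 (r = -17*(-2 - 1*7)*(-37) = -17*(-2 - 7)*(-37) = -17*(-9)*(-37) = 153*(-37) = -5661)
1/(351*(-104) + r) = 1/(351*(-104) - 5661) = 1/(-36504 - 5661) = 1/(-42165) = -1/42165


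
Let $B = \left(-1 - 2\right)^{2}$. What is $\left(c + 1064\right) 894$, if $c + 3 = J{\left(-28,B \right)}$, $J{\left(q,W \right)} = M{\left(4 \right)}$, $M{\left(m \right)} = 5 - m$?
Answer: $949428$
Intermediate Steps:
$B = 9$ ($B = \left(-3\right)^{2} = 9$)
$J{\left(q,W \right)} = 1$ ($J{\left(q,W \right)} = 5 - 4 = 1$)
$c = -2$ ($c = -3 + 1 = -2$)
$\left(c + 1064\right) 894 = \left(-2 + 1064\right) 894 = 1062 \cdot 894 = 949428$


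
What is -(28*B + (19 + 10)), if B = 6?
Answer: -197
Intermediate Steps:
-(28*B + (19 + 10)) = -(28*6 + (19 + 10)) = -(168 + 29) = -1*197 = -197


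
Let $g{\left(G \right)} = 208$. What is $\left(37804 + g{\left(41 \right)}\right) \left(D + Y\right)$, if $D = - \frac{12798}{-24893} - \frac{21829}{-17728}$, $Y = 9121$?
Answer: $\frac{38258088583988975}{110325776} \approx 3.4677 \cdot 10^{8}$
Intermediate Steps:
$D = \frac{770272241}{441303104}$ ($D = \left(-12798\right) \left(- \frac{1}{24893}\right) - - \frac{21829}{17728} = \frac{12798}{24893} + \frac{21829}{17728} = \frac{770272241}{441303104} \approx 1.7454$)
$\left(37804 + g{\left(41 \right)}\right) \left(D + Y\right) = \left(37804 + 208\right) \left(\frac{770272241}{441303104} + 9121\right) = 38012 \cdot \frac{4025895883825}{441303104} = \frac{38258088583988975}{110325776}$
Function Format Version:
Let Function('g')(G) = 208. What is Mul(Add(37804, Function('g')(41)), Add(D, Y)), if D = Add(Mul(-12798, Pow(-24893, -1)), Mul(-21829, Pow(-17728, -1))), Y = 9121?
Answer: Rational(38258088583988975, 110325776) ≈ 3.4677e+8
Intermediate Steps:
D = Rational(770272241, 441303104) (D = Add(Mul(-12798, Rational(-1, 24893)), Mul(-21829, Rational(-1, 17728))) = Add(Rational(12798, 24893), Rational(21829, 17728)) = Rational(770272241, 441303104) ≈ 1.7454)
Mul(Add(37804, Function('g')(41)), Add(D, Y)) = Mul(Add(37804, 208), Add(Rational(770272241, 441303104), 9121)) = Mul(38012, Rational(4025895883825, 441303104)) = Rational(38258088583988975, 110325776)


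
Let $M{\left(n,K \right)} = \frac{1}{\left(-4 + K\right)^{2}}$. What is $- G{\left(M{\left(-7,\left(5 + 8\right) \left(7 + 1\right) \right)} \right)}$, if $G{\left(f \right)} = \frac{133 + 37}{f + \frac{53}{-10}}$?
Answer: $\frac{1700000}{52999} \approx 32.076$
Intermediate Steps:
$M{\left(n,K \right)} = \frac{1}{\left(-4 + K\right)^{2}}$
$G{\left(f \right)} = \frac{170}{- \frac{53}{10} + f}$ ($G{\left(f \right)} = \frac{170}{f + 53 \left(- \frac{1}{10}\right)} = \frac{170}{f - \frac{53}{10}} = \frac{170}{- \frac{53}{10} + f}$)
$- G{\left(M{\left(-7,\left(5 + 8\right) \left(7 + 1\right) \right)} \right)} = - \frac{1700}{-53 + \frac{10}{\left(-4 + \left(5 + 8\right) \left(7 + 1\right)\right)^{2}}} = - \frac{1700}{-53 + \frac{10}{\left(-4 + 13 \cdot 8\right)^{2}}} = - \frac{1700}{-53 + \frac{10}{\left(-4 + 104\right)^{2}}} = - \frac{1700}{-53 + \frac{10}{10000}} = - \frac{1700}{-53 + 10 \cdot \frac{1}{10000}} = - \frac{1700}{-53 + \frac{1}{1000}} = - \frac{1700}{- \frac{52999}{1000}} = - \frac{1700 \left(-1000\right)}{52999} = \left(-1\right) \left(- \frac{1700000}{52999}\right) = \frac{1700000}{52999}$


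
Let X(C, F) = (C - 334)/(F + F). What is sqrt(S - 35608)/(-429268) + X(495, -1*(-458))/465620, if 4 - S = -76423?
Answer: 161/426507920 - sqrt(40819)/429268 ≈ -0.00047028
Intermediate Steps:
S = 76427 (S = 4 - 1*(-76423) = 4 + 76423 = 76427)
X(C, F) = (-334 + C)/(2*F) (X(C, F) = (-334 + C)/((2*F)) = (-334 + C)*(1/(2*F)) = (-334 + C)/(2*F))
sqrt(S - 35608)/(-429268) + X(495, -1*(-458))/465620 = sqrt(76427 - 35608)/(-429268) + ((-334 + 495)/(2*((-1*(-458)))))/465620 = sqrt(40819)*(-1/429268) + ((1/2)*161/458)*(1/465620) = -sqrt(40819)/429268 + ((1/2)*(1/458)*161)*(1/465620) = -sqrt(40819)/429268 + (161/916)*(1/465620) = -sqrt(40819)/429268 + 161/426507920 = 161/426507920 - sqrt(40819)/429268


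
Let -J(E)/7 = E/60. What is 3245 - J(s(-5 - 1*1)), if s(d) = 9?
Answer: 64921/20 ≈ 3246.1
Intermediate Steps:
J(E) = -7*E/60
3245 - J(s(-5 - 1*1)) = 3245 - (-7)*9/60 = 3245 - 1*(-21/20) = 3245 + 21/20 = 64921/20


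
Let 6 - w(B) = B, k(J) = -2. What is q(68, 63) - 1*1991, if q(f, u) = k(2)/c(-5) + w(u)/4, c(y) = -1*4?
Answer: -8019/4 ≈ -2004.8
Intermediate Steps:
c(y) = -4
w(B) = 6 - B
q(f, u) = 2 - u/4 (q(f, u) = -2/(-4) + (6 - u)/4 = -2*(-¼) + (6 - u)*(¼) = ½ + (3/2 - u/4) = 2 - u/4)
q(68, 63) - 1*1991 = (2 - ¼*63) - 1*1991 = (2 - 63/4) - 1991 = -55/4 - 1991 = -8019/4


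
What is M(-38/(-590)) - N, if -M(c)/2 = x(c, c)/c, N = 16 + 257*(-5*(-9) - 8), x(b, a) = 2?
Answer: -182155/19 ≈ -9587.1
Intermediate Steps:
N = 9525 (N = 16 + 257*(45 - 8) = 16 + 257*37 = 16 + 9509 = 9525)
M(c) = -4/c
M(-38/(-590)) - N = -4/((-38/(-590))) - 1*9525 = -4/((-38*(-1/590))) - 9525 = -4/19/295 - 9525 = -4*295/19 - 9525 = -1180/19 - 9525 = -182155/19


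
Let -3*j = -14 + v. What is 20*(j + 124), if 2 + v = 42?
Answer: 6920/3 ≈ 2306.7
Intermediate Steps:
v = 40 (v = -2 + 42 = 40)
j = -26/3 (j = -(-14 + 40)/3 = -⅓*26 = -26/3 ≈ -8.6667)
20*(j + 124) = 20*(-26/3 + 124) = 20*(346/3) = 6920/3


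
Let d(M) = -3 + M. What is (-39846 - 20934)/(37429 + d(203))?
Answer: -20260/12543 ≈ -1.6152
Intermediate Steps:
(-39846 - 20934)/(37429 + d(203)) = (-39846 - 20934)/(37429 + (-3 + 203)) = -60780/(37429 + 200) = -60780/37629 = -60780*1/37629 = -20260/12543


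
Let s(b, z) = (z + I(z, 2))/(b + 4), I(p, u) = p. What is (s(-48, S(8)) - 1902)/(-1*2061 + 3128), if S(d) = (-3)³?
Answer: -41817/23474 ≈ -1.7814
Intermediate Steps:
S(d) = -27
s(b, z) = 2*z/(4 + b) (s(b, z) = (z + z)/(b + 4) = (2*z)/(4 + b) = 2*z/(4 + b))
(s(-48, S(8)) - 1902)/(-1*2061 + 3128) = (2*(-27)/(4 - 48) - 1902)/(-1*2061 + 3128) = (2*(-27)/(-44) - 1902)/(-2061 + 3128) = (2*(-27)*(-1/44) - 1902)/1067 = (27/22 - 1902)*(1/1067) = -41817/22*1/1067 = -41817/23474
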